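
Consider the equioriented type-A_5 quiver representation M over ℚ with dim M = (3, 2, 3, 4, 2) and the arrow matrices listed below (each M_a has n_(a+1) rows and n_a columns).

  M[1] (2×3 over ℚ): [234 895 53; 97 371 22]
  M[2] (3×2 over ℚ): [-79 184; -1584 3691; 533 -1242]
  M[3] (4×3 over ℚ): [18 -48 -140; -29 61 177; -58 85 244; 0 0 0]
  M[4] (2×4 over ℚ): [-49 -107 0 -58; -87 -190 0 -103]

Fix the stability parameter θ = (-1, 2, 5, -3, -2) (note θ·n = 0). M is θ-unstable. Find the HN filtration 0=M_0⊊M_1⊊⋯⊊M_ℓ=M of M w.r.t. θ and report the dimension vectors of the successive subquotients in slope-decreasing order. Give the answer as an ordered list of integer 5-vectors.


Barcode: M ≅ I[1,1], I[1,5]^2, I[3,4], I[4,4]. HN layers by μ_θ (4 steps, strictly decreasing):
  μ^(1)=1; μ^(2)=1/2; μ^(3)=-1; μ^(4)=-3

((0, 0, 1, 1, 0); (0, 2, 2, 2, 2); (3, 0, 0, 0, 0); (0, 0, 0, 1, 0))


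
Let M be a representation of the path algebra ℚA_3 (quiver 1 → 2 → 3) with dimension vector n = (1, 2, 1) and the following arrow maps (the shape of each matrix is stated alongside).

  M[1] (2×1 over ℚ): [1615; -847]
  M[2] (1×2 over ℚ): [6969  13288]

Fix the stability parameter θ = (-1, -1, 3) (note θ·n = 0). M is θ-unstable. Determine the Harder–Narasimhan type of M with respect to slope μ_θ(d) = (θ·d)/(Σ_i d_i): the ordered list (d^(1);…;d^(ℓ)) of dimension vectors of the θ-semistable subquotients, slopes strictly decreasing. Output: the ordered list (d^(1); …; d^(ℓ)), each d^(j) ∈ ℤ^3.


Interval decomposition of M: I[1,3], I[2,2].
HN type (ℓ=2): μ^(1)=3; μ^(2)=-1

((0, 0, 1); (1, 2, 0))


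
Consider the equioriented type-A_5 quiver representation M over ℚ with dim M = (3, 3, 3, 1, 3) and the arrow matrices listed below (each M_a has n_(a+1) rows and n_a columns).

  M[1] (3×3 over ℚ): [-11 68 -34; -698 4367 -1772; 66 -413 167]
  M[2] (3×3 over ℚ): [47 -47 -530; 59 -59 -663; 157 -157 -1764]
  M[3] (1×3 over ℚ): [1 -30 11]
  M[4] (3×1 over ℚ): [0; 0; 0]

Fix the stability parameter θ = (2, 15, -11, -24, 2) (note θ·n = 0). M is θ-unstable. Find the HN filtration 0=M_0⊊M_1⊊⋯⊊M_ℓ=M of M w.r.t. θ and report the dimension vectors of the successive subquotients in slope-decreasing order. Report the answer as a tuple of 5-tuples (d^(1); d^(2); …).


Barcode: M ≅ I[1,2], I[1,3], I[1,4], I[3,3], I[5,5]^3. HN layers by μ_θ (4 steps, strictly decreasing):
  μ^(1)=15; μ^(2)=2; μ^(3)=-9/2; μ^(4)=-11

((0, 1, 0, 0, 0); (2, 1, 1, 0, 3); (1, 1, 1, 1, 0); (0, 0, 1, 0, 0))


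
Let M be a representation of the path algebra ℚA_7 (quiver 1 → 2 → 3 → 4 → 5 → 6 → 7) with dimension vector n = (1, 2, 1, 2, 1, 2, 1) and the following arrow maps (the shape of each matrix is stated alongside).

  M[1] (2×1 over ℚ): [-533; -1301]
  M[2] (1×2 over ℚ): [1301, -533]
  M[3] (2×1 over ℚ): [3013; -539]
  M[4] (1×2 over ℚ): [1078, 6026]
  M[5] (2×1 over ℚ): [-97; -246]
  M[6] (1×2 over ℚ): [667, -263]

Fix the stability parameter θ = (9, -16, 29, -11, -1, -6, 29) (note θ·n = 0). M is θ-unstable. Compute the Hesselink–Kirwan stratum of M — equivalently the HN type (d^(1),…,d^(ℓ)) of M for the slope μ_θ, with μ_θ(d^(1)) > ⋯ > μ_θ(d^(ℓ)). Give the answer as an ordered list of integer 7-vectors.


Interval decomposition of M: I[1,2], I[2,4], I[4,7], I[6,6].
HN type (ℓ=6): μ^(1)=29; μ^(2)=9; μ^(3)=-7/2; μ^(4)=-6; μ^(5)=-11; μ^(6)=-16

((0, 0, 0, 0, 0, 0, 1); (0, 0, 1, 1, 0, 0, 0); (1, 1, 0, 0, 1, 1, 0); (0, 0, 0, 0, 0, 1, 0); (0, 0, 0, 1, 0, 0, 0); (0, 1, 0, 0, 0, 0, 0))


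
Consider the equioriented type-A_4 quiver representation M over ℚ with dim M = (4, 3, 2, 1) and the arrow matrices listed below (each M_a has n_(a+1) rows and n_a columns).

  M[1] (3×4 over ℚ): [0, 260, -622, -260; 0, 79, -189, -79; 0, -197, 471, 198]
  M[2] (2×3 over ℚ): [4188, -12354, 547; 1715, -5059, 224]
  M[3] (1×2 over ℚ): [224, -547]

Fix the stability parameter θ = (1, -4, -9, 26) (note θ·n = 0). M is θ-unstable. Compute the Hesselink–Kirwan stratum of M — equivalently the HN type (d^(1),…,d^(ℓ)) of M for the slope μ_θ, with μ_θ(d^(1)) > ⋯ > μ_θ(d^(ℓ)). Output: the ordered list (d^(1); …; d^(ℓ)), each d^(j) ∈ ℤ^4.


Via rank(M_{q-1}∘⋯∘M_p): M ≅ I[1,1], I[1,2], I[1,3], I[1,4].
μ_θ-semistable layers: μ^(1)=26; μ^(2)=1; μ^(3)=-3/2; μ^(4)=-4

((0, 0, 0, 1); (1, 0, 0, 0); (1, 1, 0, 0); (2, 2, 2, 0))


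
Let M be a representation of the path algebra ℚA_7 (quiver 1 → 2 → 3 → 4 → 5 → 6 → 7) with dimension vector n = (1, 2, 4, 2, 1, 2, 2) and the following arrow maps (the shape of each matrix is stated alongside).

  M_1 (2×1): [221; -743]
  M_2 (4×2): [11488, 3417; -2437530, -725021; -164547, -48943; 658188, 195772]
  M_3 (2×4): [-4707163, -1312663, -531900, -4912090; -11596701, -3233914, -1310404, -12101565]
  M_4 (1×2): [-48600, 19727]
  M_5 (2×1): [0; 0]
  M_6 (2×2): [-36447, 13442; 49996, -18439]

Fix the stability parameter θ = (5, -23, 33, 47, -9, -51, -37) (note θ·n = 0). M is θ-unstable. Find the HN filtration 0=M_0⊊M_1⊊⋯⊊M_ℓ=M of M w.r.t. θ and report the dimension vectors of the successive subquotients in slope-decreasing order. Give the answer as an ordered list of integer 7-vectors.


Interval decomposition of M: I[1,5], I[2,4], I[3,3]^2, I[6,7]^2.
HN type (ℓ=7): μ^(1)=47; μ^(2)=33; μ^(3)=71/3; μ^(4)=-9; μ^(5)=-23; μ^(6)=-37; μ^(7)=-51

((0, 0, 0, 1, 0, 0, 0); (0, 0, 3, 0, 0, 0, 0); (0, 0, 1, 1, 1, 0, 0); (1, 1, 0, 0, 0, 0, 0); (0, 1, 0, 0, 0, 0, 0); (0, 0, 0, 0, 0, 0, 2); (0, 0, 0, 0, 0, 2, 0))


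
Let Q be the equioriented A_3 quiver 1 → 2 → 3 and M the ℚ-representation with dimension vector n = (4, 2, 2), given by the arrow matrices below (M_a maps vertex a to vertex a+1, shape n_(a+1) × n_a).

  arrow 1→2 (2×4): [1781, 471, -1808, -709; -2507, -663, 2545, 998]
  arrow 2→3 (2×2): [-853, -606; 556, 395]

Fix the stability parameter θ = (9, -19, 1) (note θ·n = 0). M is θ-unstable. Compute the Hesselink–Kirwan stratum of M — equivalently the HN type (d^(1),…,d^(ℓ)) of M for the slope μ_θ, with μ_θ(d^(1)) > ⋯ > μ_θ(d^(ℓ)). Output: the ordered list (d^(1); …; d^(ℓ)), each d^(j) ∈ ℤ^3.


Interval decomposition of M: I[1,1]^2, I[1,3]^2.
HN type (ℓ=3): μ^(1)=9; μ^(2)=1; μ^(3)=-5

((2, 0, 0); (0, 0, 2); (2, 2, 0))


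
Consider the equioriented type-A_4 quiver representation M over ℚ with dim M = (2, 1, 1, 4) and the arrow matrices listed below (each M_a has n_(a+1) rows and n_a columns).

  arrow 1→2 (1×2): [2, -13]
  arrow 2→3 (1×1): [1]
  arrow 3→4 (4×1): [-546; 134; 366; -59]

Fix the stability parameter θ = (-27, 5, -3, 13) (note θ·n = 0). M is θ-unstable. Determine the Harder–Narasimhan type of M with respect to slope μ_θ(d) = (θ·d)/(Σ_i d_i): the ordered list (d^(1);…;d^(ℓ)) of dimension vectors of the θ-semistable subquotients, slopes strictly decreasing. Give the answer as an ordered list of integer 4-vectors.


Interval decomposition of M: I[1,1], I[1,4], I[4,4]^3.
HN type (ℓ=3): μ^(1)=13; μ^(2)=1; μ^(3)=-27

((0, 0, 0, 4); (0, 1, 1, 0); (2, 0, 0, 0))


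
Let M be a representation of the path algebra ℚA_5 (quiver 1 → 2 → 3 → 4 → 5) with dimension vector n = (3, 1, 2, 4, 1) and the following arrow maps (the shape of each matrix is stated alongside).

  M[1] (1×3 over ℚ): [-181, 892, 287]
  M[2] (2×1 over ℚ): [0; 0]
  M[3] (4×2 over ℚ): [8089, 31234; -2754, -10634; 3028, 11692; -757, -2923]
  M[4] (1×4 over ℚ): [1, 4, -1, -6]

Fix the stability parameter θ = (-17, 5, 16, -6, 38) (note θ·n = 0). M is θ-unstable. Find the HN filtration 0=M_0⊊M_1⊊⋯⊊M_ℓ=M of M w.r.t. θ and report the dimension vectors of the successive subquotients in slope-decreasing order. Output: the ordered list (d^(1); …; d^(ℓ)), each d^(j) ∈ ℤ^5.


Interval decomposition of M: I[1,1]^2, I[1,2], I[3,4], I[3,5], I[4,4]^2.
HN type (ℓ=4): μ^(1)=38; μ^(2)=5; μ^(3)=-6; μ^(4)=-17

((0, 0, 0, 0, 1); (0, 1, 2, 2, 0); (0, 0, 0, 2, 0); (3, 0, 0, 0, 0))


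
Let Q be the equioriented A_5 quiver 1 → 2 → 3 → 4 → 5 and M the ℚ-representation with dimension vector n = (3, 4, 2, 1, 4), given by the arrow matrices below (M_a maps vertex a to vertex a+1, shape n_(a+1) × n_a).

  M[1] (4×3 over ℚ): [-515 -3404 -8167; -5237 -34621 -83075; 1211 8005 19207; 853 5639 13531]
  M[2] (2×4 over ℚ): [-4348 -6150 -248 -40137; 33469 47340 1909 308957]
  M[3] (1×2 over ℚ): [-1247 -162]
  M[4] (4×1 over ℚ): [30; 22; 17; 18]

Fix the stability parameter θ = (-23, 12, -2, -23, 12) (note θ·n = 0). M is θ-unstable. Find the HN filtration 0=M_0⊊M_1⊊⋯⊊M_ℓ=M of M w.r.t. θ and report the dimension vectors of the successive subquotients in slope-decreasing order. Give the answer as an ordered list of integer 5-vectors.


Interval decomposition of M: I[1,2], I[1,3], I[1,5], I[2,2], I[5,5]^3.
HN type (ℓ=4): μ^(1)=12; μ^(2)=5; μ^(3)=-13/3; μ^(4)=-23

((0, 2, 0, 0, 4); (0, 1, 1, 0, 0); (0, 1, 1, 1, 0); (3, 0, 0, 0, 0))


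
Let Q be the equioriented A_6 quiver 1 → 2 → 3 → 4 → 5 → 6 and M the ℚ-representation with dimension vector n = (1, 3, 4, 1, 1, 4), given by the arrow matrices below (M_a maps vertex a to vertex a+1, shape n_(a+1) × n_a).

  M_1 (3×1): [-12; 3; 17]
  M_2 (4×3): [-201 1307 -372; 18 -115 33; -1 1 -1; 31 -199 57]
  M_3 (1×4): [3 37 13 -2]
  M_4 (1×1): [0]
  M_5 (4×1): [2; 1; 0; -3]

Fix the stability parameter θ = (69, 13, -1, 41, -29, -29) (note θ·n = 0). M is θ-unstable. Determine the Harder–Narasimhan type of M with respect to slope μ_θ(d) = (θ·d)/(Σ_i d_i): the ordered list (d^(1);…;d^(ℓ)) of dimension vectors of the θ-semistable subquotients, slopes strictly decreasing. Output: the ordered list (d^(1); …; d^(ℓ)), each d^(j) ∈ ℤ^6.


Barcode: M ≅ I[1,4], I[2,3]^2, I[3,3], I[5,6], I[6,6]^3. HN layers by μ_θ (5 steps, strictly decreasing):
  μ^(1)=41; μ^(2)=27; μ^(3)=6; μ^(4)=-1; μ^(5)=-29

((0, 0, 0, 1, 0, 0); (1, 1, 1, 0, 0, 0); (0, 2, 2, 0, 0, 0); (0, 0, 1, 0, 0, 0); (0, 0, 0, 0, 1, 4))


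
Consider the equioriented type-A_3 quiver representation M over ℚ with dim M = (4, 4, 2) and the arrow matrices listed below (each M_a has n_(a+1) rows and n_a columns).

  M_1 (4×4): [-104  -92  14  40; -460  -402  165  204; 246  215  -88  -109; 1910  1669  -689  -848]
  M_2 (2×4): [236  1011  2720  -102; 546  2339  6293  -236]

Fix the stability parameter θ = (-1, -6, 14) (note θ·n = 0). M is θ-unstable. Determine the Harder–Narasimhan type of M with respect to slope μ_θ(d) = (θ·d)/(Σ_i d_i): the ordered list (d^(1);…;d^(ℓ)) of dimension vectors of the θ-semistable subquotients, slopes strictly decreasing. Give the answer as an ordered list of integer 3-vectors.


Via rank(M_{q-1}∘⋯∘M_p): M ≅ I[1,1], I[1,2], I[1,3]^2, I[2,2].
μ_θ-semistable layers: μ^(1)=14; μ^(2)=-1; μ^(3)=-7/2; μ^(4)=-6

((0, 0, 2); (1, 0, 0); (3, 3, 0); (0, 1, 0))


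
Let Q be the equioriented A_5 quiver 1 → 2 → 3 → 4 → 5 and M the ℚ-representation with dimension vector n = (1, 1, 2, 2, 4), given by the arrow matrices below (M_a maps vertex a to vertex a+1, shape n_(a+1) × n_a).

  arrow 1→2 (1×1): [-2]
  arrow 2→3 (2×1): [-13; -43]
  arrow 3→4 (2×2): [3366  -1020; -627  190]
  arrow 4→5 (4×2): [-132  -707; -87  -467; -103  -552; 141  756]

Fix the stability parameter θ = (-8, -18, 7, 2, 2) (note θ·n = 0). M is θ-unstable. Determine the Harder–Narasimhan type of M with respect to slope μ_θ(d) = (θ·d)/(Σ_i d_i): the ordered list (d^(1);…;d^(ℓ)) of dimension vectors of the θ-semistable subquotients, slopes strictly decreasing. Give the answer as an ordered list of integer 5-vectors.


Interval decomposition of M: I[1,5], I[3,3], I[4,5], I[5,5]^2.
HN type (ℓ=4): μ^(1)=7; μ^(2)=11/3; μ^(3)=2; μ^(4)=-13

((0, 0, 1, 0, 0); (0, 0, 1, 1, 1); (0, 0, 0, 1, 3); (1, 1, 0, 0, 0))


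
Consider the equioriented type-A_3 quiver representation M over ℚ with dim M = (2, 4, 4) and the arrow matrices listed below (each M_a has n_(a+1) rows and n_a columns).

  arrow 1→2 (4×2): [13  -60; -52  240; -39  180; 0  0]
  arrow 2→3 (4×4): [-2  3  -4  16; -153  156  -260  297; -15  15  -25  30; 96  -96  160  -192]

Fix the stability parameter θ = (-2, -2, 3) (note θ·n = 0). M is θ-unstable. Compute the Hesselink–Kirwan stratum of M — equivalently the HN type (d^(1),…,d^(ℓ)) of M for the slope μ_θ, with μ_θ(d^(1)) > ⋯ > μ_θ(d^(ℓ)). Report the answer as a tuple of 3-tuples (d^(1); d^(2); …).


Via rank(M_{q-1}∘⋯∘M_p): M ≅ I[1,1], I[1,3], I[2,2], I[2,3]^2, I[3,3].
μ_θ-semistable layers: μ^(1)=3; μ^(2)=-2

((0, 0, 4); (2, 4, 0))


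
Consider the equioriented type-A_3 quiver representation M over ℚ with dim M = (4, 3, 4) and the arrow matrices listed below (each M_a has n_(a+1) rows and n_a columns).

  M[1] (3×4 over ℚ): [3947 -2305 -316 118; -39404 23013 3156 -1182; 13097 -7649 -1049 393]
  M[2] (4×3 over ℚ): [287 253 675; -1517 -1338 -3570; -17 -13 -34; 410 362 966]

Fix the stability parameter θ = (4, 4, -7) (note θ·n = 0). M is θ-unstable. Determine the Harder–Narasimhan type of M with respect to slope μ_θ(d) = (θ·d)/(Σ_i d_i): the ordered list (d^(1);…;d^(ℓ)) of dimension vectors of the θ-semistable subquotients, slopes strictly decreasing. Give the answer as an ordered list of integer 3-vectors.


Barcode: M ≅ I[1,1], I[1,3]^3, I[3,3]. HN layers by μ_θ (3 steps, strictly decreasing):
  μ^(1)=4; μ^(2)=1/3; μ^(3)=-7

((1, 0, 0); (3, 3, 3); (0, 0, 1))


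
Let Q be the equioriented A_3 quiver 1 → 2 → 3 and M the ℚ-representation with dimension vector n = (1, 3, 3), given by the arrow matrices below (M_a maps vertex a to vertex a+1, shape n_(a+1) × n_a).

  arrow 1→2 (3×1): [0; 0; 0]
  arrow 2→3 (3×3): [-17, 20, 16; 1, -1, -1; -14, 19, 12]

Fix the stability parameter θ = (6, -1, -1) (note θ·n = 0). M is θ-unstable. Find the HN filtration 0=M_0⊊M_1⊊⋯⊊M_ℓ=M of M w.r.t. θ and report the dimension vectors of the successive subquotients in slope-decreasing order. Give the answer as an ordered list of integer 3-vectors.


Barcode: M ≅ I[1,1], I[2,3]^3. HN layers by μ_θ (2 steps, strictly decreasing):
  μ^(1)=6; μ^(2)=-1

((1, 0, 0); (0, 3, 3))


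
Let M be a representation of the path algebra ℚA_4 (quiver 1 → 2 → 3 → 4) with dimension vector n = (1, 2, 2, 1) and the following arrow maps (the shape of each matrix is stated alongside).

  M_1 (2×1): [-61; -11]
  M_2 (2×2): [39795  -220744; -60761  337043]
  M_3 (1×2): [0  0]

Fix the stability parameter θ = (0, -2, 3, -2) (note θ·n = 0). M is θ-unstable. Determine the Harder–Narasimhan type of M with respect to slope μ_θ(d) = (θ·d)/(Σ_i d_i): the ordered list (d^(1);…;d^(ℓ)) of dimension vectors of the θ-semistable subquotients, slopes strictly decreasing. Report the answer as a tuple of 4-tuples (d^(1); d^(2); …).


Interval decomposition of M: I[1,3], I[2,3], I[4,4].
HN type (ℓ=3): μ^(1)=3; μ^(2)=-1; μ^(3)=-2

((0, 0, 2, 0); (1, 1, 0, 0); (0, 1, 0, 1))


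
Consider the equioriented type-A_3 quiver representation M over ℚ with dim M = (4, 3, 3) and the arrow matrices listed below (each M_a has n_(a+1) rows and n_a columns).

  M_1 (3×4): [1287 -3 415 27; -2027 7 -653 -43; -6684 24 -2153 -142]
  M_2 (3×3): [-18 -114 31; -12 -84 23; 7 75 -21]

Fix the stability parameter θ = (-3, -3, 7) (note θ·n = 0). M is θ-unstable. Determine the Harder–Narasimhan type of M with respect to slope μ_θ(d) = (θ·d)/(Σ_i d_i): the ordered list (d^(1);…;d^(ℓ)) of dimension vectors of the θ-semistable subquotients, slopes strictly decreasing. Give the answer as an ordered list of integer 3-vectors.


Via rank(M_{q-1}∘⋯∘M_p): M ≅ I[1,1], I[1,2], I[1,3]^2, I[3,3].
μ_θ-semistable layers: μ^(1)=7; μ^(2)=-3

((0, 0, 3); (4, 3, 0))


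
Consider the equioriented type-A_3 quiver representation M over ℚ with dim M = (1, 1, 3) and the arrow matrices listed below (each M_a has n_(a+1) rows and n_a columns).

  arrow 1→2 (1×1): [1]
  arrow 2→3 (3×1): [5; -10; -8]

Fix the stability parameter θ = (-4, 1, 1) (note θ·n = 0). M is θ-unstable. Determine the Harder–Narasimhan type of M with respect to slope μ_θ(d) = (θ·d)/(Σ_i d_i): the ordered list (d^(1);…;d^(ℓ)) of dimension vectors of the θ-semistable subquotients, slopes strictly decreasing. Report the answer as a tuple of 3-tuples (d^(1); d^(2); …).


Barcode: M ≅ I[1,3], I[3,3]^2. HN layers by μ_θ (2 steps, strictly decreasing):
  μ^(1)=1; μ^(2)=-4

((0, 1, 3); (1, 0, 0))


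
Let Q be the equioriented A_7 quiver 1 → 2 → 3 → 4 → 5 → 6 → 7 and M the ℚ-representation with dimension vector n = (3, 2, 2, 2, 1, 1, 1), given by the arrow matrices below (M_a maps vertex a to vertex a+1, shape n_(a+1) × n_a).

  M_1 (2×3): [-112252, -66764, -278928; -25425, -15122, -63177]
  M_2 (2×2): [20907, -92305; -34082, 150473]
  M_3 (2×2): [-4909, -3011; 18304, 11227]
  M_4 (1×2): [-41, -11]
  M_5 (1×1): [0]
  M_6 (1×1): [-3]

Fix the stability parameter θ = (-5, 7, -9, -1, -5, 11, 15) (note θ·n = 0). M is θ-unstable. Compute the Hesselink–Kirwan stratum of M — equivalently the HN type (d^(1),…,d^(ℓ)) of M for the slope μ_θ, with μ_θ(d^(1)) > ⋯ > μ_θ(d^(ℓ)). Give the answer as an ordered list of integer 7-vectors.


Interval decomposition of M: I[1,1], I[1,4], I[1,5], I[6,7].
HN type (ℓ=5): μ^(1)=15; μ^(2)=11; μ^(3)=-1; μ^(4)=-2; μ^(5)=-5

((0, 0, 0, 0, 0, 0, 1); (0, 0, 0, 0, 0, 1, 0); (0, 1, 1, 1, 0, 0, 0); (0, 1, 1, 1, 1, 0, 0); (3, 0, 0, 0, 0, 0, 0))


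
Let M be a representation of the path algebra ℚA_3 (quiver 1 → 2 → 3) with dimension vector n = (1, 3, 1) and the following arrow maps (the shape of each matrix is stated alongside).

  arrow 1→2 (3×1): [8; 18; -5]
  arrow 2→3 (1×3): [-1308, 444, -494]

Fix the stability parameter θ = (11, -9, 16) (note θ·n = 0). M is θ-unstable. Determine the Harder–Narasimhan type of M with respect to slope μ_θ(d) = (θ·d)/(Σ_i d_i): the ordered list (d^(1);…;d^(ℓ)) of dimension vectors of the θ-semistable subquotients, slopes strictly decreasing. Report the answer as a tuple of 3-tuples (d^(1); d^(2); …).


Interval decomposition of M: I[1,3], I[2,2]^2.
HN type (ℓ=3): μ^(1)=16; μ^(2)=1; μ^(3)=-9

((0, 0, 1); (1, 1, 0); (0, 2, 0))


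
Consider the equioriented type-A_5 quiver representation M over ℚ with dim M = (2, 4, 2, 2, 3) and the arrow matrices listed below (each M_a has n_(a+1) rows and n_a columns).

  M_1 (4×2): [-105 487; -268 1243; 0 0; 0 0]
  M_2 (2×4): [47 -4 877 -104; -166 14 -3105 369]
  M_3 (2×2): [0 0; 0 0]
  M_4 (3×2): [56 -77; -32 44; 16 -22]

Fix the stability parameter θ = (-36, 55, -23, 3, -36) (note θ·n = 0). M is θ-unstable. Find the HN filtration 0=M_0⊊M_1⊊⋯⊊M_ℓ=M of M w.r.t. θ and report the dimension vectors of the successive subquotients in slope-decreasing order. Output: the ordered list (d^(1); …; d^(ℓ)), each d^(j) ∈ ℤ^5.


Interval decomposition of M: I[1,3]^2, I[2,2]^2, I[4,4], I[4,5], I[5,5]^2.
HN type (ℓ=5): μ^(1)=55; μ^(2)=16; μ^(3)=3; μ^(4)=-33/2; μ^(5)=-36

((0, 2, 0, 0, 0); (0, 2, 2, 0, 0); (0, 0, 0, 1, 0); (0, 0, 0, 1, 1); (2, 0, 0, 0, 2))


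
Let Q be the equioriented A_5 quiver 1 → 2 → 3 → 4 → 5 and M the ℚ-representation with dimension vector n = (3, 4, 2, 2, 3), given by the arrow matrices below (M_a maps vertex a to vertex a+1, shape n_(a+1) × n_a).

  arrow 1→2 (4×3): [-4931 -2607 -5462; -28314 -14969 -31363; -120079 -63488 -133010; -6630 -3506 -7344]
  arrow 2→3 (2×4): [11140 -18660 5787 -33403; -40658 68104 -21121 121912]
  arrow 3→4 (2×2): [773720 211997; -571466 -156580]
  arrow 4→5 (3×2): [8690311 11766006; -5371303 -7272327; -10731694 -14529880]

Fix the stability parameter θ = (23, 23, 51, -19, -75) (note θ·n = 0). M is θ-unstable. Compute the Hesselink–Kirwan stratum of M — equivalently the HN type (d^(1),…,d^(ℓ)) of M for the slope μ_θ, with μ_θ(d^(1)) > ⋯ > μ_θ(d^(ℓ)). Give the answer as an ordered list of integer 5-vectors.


Barcode: M ≅ I[1,2]^2, I[1,5], I[2,5], I[5,5]. HN layers by μ_θ (4 steps, strictly decreasing):
  μ^(1)=23; μ^(2)=3/5; μ^(3)=-5; μ^(4)=-75

((2, 2, 0, 0, 0); (1, 1, 1, 1, 1); (0, 1, 1, 1, 1); (0, 0, 0, 0, 1))


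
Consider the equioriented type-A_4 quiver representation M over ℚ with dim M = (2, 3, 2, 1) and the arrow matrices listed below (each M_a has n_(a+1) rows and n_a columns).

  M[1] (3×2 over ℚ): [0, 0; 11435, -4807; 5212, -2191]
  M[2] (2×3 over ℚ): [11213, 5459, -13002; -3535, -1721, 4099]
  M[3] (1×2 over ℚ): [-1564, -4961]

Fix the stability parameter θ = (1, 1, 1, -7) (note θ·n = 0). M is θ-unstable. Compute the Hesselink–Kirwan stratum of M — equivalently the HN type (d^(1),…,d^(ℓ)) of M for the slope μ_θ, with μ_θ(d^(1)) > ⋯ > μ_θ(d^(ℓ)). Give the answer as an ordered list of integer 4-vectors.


Interval decomposition of M: I[1,3], I[1,4], I[2,2].
HN type (ℓ=2): μ^(1)=1; μ^(2)=-1

((1, 2, 1, 0); (1, 1, 1, 1))


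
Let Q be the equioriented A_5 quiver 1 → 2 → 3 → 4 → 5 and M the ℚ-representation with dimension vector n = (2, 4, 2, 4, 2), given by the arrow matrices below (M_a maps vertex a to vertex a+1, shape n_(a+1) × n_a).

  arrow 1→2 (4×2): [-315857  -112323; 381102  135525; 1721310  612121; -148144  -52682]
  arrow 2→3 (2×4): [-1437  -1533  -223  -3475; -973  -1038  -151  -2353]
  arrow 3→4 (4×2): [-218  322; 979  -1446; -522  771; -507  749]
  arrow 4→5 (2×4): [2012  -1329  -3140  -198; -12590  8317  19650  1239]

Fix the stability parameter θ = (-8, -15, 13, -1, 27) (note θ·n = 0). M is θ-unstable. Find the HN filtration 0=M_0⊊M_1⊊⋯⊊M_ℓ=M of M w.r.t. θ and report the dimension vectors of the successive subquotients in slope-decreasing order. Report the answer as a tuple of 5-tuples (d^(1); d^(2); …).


Interval decomposition of M: I[1,5]^2, I[2,2]^2, I[4,4]^2.
HN type (ℓ=5): μ^(1)=27; μ^(2)=6; μ^(3)=-1; μ^(4)=-23/2; μ^(5)=-15

((0, 0, 0, 0, 2); (0, 0, 2, 2, 0); (0, 0, 0, 2, 0); (2, 2, 0, 0, 0); (0, 2, 0, 0, 0))


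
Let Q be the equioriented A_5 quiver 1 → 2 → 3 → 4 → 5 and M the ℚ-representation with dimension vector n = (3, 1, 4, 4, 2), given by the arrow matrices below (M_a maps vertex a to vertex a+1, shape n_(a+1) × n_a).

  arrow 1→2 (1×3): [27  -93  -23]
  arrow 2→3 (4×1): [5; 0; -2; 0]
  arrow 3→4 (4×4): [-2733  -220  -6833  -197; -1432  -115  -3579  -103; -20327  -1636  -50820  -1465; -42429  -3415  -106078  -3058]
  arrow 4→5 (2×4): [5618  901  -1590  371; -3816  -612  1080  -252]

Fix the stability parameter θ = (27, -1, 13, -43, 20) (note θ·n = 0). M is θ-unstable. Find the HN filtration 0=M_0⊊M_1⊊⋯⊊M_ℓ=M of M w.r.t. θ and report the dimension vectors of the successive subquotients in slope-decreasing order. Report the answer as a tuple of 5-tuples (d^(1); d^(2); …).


Barcode: M ≅ I[1,1]^2, I[1,5], I[3,4]^3, I[5,5]. HN layers by μ_θ (4 steps, strictly decreasing):
  μ^(1)=27; μ^(2)=20; μ^(3)=-1; μ^(4)=-15

((2, 0, 0, 0, 0); (0, 0, 0, 0, 2); (1, 1, 1, 1, 0); (0, 0, 3, 3, 0))


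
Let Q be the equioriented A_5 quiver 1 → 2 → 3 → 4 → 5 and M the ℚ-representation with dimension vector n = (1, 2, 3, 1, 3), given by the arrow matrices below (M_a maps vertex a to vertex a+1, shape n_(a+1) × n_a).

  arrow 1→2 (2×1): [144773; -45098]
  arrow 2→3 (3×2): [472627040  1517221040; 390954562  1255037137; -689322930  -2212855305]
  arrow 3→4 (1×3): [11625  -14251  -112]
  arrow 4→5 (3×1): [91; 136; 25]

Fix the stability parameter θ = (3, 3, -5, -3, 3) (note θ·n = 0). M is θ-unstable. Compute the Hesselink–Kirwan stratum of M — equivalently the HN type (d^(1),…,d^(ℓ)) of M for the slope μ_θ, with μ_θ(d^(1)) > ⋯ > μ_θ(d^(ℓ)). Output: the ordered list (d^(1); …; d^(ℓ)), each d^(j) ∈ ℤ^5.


Via rank(M_{q-1}∘⋯∘M_p): M ≅ I[1,2], I[2,5], I[3,3]^2, I[5,5]^2.
μ_θ-semistable layers: μ^(1)=3; μ^(2)=-5/3; μ^(3)=-5

((1, 1, 0, 0, 3); (0, 1, 1, 1, 0); (0, 0, 2, 0, 0))


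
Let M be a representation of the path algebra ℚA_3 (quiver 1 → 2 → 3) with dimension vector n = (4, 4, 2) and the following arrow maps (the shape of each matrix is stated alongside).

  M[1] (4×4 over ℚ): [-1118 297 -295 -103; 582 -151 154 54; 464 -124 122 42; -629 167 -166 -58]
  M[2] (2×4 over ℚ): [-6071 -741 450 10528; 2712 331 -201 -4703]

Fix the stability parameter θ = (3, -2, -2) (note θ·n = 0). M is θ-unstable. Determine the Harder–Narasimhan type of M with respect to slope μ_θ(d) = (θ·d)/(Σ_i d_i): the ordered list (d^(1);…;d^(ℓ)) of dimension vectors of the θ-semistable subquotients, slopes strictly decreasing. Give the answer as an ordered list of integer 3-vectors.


Interval decomposition of M: I[1,2]^2, I[1,3]^2.
HN type (ℓ=2): μ^(1)=1/2; μ^(2)=-1/3

((2, 2, 0); (2, 2, 2))


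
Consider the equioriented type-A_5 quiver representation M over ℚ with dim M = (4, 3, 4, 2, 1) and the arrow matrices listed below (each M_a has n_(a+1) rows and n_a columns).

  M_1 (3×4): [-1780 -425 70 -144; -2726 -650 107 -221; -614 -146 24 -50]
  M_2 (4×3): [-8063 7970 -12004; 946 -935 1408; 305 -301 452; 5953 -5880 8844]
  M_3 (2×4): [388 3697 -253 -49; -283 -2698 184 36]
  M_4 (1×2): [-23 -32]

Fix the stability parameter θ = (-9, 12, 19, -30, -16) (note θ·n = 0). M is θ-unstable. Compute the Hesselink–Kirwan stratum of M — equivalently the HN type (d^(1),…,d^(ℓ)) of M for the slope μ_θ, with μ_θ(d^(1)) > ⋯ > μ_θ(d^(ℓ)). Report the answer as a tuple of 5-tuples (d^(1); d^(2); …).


Via rank(M_{q-1}∘⋯∘M_p): M ≅ I[1,1], I[1,2], I[1,4], I[1,5], I[3,3]^2.
μ_θ-semistable layers: μ^(1)=19; μ^(2)=12; μ^(3)=1/3; μ^(4)=-15/4; μ^(5)=-9

((0, 0, 2, 0, 0); (0, 1, 0, 0, 0); (0, 1, 1, 1, 0); (0, 1, 1, 1, 1); (4, 0, 0, 0, 0))


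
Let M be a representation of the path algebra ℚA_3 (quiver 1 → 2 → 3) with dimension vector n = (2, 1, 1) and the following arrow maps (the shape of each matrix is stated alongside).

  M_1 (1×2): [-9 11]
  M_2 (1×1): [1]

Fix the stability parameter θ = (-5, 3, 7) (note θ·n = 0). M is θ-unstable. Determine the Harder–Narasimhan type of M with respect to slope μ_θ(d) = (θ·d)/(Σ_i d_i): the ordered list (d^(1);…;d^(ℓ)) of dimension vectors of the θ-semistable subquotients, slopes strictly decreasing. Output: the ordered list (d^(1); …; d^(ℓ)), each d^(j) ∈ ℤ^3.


Via rank(M_{q-1}∘⋯∘M_p): M ≅ I[1,1], I[1,3].
μ_θ-semistable layers: μ^(1)=7; μ^(2)=3; μ^(3)=-5

((0, 0, 1); (0, 1, 0); (2, 0, 0))


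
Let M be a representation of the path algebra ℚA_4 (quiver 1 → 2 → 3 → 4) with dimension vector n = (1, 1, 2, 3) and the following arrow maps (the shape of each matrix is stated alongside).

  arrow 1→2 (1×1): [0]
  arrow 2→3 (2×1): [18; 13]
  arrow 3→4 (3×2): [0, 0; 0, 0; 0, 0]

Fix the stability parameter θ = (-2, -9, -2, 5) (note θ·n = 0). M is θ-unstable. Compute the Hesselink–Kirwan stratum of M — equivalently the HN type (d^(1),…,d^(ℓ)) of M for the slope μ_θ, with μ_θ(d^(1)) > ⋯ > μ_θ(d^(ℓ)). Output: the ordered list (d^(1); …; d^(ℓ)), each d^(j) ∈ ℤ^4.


Interval decomposition of M: I[1,1], I[2,3], I[3,3], I[4,4]^3.
HN type (ℓ=3): μ^(1)=5; μ^(2)=-2; μ^(3)=-9

((0, 0, 0, 3); (1, 0, 2, 0); (0, 1, 0, 0))


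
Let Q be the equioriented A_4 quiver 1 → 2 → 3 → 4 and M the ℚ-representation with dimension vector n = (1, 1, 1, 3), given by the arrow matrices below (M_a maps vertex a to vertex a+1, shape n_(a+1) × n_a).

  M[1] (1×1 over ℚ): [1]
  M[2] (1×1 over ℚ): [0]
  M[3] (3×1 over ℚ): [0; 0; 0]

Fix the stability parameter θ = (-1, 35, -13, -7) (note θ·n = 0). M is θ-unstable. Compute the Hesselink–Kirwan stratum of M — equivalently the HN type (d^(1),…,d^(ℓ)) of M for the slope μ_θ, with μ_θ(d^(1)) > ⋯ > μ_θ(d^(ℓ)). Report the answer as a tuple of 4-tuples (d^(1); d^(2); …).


Barcode: M ≅ I[1,2], I[3,3], I[4,4]^3. HN layers by μ_θ (4 steps, strictly decreasing):
  μ^(1)=35; μ^(2)=-1; μ^(3)=-7; μ^(4)=-13

((0, 1, 0, 0); (1, 0, 0, 0); (0, 0, 0, 3); (0, 0, 1, 0))


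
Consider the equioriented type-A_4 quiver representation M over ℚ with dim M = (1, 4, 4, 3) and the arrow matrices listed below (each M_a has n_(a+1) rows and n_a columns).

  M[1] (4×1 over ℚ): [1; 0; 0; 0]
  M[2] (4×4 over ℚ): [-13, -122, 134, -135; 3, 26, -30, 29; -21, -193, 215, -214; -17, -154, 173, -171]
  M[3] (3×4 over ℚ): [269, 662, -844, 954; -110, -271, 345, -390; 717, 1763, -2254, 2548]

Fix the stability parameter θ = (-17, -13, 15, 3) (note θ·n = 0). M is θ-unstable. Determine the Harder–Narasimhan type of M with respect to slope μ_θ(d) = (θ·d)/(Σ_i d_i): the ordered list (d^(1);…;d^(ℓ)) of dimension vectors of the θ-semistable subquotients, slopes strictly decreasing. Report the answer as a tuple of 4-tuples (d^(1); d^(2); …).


Barcode: M ≅ I[1,4], I[2,2], I[2,4]^2, I[3,3]. HN layers by μ_θ (4 steps, strictly decreasing):
  μ^(1)=15; μ^(2)=9; μ^(3)=-13; μ^(4)=-17

((0, 0, 1, 0); (0, 0, 3, 3); (0, 4, 0, 0); (1, 0, 0, 0))


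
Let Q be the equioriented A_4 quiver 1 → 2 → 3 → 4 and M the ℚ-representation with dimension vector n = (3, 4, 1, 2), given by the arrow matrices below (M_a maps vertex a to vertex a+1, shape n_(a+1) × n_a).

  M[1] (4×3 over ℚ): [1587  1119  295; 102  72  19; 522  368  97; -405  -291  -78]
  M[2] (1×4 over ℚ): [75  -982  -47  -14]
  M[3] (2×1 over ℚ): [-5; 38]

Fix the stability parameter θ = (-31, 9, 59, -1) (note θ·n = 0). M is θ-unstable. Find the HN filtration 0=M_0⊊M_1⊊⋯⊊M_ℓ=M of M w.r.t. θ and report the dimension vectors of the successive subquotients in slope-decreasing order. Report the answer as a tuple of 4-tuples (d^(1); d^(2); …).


Barcode: M ≅ I[1,1], I[1,2], I[1,4], I[2,2]^2, I[4,4]. HN layers by μ_θ (4 steps, strictly decreasing):
  μ^(1)=29; μ^(2)=9; μ^(3)=-1; μ^(4)=-31

((0, 0, 1, 1); (0, 4, 0, 0); (0, 0, 0, 1); (3, 0, 0, 0))


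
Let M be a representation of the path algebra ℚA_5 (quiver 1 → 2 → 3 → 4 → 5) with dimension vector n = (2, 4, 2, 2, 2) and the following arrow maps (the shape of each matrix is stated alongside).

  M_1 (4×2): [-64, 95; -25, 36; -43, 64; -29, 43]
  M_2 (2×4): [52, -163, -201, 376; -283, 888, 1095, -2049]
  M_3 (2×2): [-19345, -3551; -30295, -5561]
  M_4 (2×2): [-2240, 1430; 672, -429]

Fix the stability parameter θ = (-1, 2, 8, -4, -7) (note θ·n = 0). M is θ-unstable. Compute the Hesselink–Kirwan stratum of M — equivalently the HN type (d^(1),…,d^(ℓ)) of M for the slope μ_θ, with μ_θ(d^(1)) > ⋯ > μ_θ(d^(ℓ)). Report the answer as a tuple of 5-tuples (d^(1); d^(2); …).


Barcode: M ≅ I[1,3], I[1,5], I[2,2]^2, I[4,4], I[5,5]. HN layers by μ_θ (6 steps, strictly decreasing):
  μ^(1)=8; μ^(2)=2; μ^(3)=-1/4; μ^(4)=-1; μ^(5)=-4; μ^(6)=-7

((0, 0, 1, 0, 0); (0, 3, 0, 0, 0); (0, 1, 1, 1, 1); (2, 0, 0, 0, 0); (0, 0, 0, 1, 0); (0, 0, 0, 0, 1))


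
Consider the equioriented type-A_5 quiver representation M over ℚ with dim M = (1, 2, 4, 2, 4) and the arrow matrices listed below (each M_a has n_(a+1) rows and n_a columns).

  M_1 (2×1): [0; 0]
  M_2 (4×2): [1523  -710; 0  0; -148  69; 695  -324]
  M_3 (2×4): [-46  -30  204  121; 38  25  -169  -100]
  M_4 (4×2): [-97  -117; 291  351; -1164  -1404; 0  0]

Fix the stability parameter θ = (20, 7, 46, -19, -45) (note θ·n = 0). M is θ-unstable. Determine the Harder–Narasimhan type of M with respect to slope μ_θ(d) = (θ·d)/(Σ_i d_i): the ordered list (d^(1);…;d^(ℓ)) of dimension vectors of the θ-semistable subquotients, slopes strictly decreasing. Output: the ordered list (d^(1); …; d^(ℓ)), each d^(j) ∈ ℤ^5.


Interval decomposition of M: I[1,1], I[2,4], I[2,5], I[3,3]^2, I[5,5]^3.
HN type (ℓ=6): μ^(1)=46; μ^(2)=20; μ^(3)=27/2; μ^(4)=7; μ^(5)=-11/4; μ^(6)=-45

((0, 0, 2, 0, 0); (1, 0, 0, 0, 0); (0, 0, 1, 1, 0); (0, 1, 0, 0, 0); (0, 1, 1, 1, 1); (0, 0, 0, 0, 3))


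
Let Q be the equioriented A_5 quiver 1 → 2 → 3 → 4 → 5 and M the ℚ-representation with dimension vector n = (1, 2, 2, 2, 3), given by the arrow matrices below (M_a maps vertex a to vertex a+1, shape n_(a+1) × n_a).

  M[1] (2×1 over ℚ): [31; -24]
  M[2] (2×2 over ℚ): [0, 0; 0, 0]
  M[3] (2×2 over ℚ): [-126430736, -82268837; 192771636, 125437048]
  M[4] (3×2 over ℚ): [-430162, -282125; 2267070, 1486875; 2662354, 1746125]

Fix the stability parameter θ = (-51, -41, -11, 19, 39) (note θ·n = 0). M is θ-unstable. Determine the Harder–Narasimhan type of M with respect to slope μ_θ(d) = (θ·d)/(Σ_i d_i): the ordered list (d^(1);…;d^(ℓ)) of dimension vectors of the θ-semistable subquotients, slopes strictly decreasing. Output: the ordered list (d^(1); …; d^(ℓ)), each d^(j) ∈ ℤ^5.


Interval decomposition of M: I[1,2], I[2,2], I[3,4], I[3,5], I[5,5]^2.
HN type (ℓ=5): μ^(1)=39; μ^(2)=19; μ^(3)=-11; μ^(4)=-41; μ^(5)=-51

((0, 0, 0, 0, 3); (0, 0, 0, 2, 0); (0, 0, 2, 0, 0); (0, 2, 0, 0, 0); (1, 0, 0, 0, 0))


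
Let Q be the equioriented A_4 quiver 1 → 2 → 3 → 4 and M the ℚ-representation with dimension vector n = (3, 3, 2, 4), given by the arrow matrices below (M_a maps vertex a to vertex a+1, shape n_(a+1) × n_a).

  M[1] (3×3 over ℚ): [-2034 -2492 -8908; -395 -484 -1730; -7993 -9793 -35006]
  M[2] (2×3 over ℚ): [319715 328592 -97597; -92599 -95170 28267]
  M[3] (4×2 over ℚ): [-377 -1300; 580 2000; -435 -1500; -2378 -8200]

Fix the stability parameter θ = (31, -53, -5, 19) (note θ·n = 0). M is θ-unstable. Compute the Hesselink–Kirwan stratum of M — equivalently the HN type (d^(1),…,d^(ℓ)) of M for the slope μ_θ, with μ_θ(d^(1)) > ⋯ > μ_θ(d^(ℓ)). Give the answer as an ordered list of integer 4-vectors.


Interval decomposition of M: I[1,1], I[1,3], I[1,4], I[2,2], I[4,4]^3.
HN type (ℓ=5): μ^(1)=31; μ^(2)=19; μ^(3)=-5; μ^(4)=-11; μ^(5)=-53

((1, 0, 0, 0); (0, 0, 0, 4); (0, 0, 2, 0); (2, 2, 0, 0); (0, 1, 0, 0))


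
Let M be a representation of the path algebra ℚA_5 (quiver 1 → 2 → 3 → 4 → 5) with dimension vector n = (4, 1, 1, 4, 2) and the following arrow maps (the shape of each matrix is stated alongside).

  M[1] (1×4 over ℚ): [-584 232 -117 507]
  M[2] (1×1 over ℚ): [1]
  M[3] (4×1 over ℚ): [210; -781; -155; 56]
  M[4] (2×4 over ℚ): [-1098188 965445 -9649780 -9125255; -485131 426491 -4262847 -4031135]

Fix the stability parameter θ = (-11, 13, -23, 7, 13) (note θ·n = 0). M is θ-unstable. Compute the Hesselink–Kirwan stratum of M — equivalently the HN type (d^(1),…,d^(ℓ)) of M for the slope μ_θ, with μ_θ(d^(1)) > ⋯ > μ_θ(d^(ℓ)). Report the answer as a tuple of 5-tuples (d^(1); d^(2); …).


Barcode: M ≅ I[1,1]^3, I[1,5], I[4,4]^2, I[4,5]. HN layers by μ_θ (4 steps, strictly decreasing):
  μ^(1)=13; μ^(2)=7; μ^(3)=-5; μ^(4)=-11

((0, 0, 0, 0, 2); (0, 0, 0, 4, 0); (0, 1, 1, 0, 0); (4, 0, 0, 0, 0))


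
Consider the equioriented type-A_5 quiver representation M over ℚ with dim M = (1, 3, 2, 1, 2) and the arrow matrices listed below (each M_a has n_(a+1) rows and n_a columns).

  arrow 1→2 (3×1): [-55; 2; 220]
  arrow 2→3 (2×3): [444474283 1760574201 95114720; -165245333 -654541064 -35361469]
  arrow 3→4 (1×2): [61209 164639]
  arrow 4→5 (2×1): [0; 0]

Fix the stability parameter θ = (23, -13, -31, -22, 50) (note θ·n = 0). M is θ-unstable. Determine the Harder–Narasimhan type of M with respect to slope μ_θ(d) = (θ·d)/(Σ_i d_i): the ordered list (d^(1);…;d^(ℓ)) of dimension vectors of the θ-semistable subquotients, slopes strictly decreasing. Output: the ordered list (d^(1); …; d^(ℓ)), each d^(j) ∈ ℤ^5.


Interval decomposition of M: I[1,4], I[2,2], I[2,3], I[5,5]^2.
HN type (ℓ=4): μ^(1)=50; μ^(2)=-43/4; μ^(3)=-13; μ^(4)=-22

((0, 0, 0, 0, 2); (1, 1, 1, 1, 0); (0, 1, 0, 0, 0); (0, 1, 1, 0, 0))


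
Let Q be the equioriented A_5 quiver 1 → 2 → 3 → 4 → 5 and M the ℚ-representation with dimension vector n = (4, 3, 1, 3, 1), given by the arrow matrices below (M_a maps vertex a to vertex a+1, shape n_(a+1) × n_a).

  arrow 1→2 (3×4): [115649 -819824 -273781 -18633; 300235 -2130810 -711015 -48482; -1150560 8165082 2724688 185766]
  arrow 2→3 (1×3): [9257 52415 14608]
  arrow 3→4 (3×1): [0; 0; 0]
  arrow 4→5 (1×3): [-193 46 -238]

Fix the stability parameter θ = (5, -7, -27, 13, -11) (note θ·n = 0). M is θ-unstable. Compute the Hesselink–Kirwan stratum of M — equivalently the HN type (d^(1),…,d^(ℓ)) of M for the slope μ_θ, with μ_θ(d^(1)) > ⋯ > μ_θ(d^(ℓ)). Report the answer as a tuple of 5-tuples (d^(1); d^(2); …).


Interval decomposition of M: I[1,1], I[1,2]^2, I[1,3], I[4,4]^2, I[4,5].
HN type (ℓ=5): μ^(1)=13; μ^(2)=5; μ^(3)=1; μ^(4)=-1; μ^(5)=-29/3

((0, 0, 0, 2, 0); (1, 0, 0, 0, 0); (0, 0, 0, 1, 1); (2, 2, 0, 0, 0); (1, 1, 1, 0, 0))


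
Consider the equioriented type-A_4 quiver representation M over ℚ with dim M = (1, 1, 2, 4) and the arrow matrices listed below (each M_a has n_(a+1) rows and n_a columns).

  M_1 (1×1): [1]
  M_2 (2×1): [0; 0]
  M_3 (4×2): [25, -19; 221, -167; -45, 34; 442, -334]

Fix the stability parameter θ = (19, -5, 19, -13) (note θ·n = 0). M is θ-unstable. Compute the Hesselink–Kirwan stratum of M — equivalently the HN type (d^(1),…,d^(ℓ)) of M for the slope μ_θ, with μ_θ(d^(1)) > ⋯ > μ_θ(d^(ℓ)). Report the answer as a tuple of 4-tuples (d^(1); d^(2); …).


Via rank(M_{q-1}∘⋯∘M_p): M ≅ I[1,2], I[3,4]^2, I[4,4]^2.
μ_θ-semistable layers: μ^(1)=7; μ^(2)=3; μ^(3)=-13

((1, 1, 0, 0); (0, 0, 2, 2); (0, 0, 0, 2))


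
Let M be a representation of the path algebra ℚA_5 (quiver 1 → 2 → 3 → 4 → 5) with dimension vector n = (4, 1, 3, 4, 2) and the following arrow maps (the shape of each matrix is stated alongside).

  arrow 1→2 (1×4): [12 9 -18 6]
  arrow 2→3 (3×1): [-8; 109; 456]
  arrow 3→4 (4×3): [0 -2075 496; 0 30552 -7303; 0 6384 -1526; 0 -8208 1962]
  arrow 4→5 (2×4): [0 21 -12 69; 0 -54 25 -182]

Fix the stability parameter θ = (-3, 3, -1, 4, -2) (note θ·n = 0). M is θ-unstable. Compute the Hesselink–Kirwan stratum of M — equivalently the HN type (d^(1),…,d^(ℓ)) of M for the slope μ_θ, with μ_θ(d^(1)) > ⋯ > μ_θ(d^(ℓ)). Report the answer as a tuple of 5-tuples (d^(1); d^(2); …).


Via rank(M_{q-1}∘⋯∘M_p): M ≅ I[1,1]^3, I[1,4], I[3,3], I[3,5], I[4,4], I[4,5].
μ_θ-semistable layers: μ^(1)=4; μ^(2)=1; μ^(3)=-1; μ^(4)=-3

((0, 0, 0, 2, 0); (0, 1, 1, 2, 2); (0, 0, 2, 0, 0); (4, 0, 0, 0, 0))


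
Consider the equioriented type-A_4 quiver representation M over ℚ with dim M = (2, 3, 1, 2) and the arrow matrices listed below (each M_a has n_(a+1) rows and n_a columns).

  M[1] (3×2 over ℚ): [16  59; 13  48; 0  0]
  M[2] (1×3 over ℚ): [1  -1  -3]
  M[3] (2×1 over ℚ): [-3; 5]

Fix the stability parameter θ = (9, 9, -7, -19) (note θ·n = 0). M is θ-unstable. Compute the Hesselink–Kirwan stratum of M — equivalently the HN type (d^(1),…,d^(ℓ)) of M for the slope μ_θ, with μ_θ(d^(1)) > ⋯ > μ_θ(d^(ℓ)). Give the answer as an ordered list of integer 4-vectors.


Interval decomposition of M: I[1,2], I[1,4], I[2,2], I[4,4].
HN type (ℓ=3): μ^(1)=9; μ^(2)=-2; μ^(3)=-19

((1, 2, 0, 0); (1, 1, 1, 1); (0, 0, 0, 1))


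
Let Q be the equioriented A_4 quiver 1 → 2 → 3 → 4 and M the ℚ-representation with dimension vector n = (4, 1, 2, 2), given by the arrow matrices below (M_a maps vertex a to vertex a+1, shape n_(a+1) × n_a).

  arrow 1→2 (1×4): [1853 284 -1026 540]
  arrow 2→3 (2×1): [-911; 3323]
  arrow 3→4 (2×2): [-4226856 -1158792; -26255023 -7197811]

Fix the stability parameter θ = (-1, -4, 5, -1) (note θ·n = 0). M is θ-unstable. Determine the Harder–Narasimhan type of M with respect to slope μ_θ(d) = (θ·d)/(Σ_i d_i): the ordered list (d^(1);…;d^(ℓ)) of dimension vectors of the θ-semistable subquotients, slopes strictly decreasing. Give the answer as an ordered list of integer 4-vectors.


Via rank(M_{q-1}∘⋯∘M_p): M ≅ I[1,1]^3, I[1,3], I[3,4], I[4,4].
μ_θ-semistable layers: μ^(1)=5; μ^(2)=2; μ^(3)=-1; μ^(4)=-5/2

((0, 0, 1, 0); (0, 0, 1, 1); (3, 0, 0, 1); (1, 1, 0, 0))
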